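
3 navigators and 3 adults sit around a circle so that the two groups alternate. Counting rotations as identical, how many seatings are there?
Fix one of the navigators: (3-1)! ways for the remaining navigators, × 3! ways for the adults = 2 × 6 = 12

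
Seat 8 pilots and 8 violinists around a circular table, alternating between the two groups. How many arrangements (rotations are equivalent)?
Fix one of the pilots: (8-1)! ways for the remaining pilots, × 8! ways for the violinists = 5040 × 40320 = 203212800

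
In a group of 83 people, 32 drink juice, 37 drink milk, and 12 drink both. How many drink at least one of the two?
|A∪B| = |A| + |B| - |A∩B| = 32 + 37 - 12 = 57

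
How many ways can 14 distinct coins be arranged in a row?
14! = 87178291200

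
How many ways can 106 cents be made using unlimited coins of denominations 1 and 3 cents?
Coefficient of x^106 in 1/(1-x^1) · 1/(1-x^3). Use j coins of 3 for j = 0..⌊106/3⌋ = 35, the rest in 1s: 35 + 1 = 36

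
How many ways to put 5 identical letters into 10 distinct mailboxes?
C(5+10-1, 10-1) = C(14, 9) = 2002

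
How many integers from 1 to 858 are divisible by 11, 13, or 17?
⌊858/11⌋+⌊858/13⌋+⌊858/17⌋ - ⌊858/143⌋-⌊858/187⌋-⌊858/221⌋ + ⌊858/2431⌋ = 78+66+50 - 6-4-3 + 0 = 181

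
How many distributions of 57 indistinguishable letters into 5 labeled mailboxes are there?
C(57+5-1, 5-1) = C(61, 4) = 521855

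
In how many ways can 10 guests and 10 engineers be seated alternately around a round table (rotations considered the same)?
Fix one of the guests: (10-1)! ways for the remaining guests, × 10! ways for the engineers = 362880 × 3628800 = 1316818944000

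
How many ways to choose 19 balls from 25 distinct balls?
C(25,19) = 25!/(19!×6!) = 177100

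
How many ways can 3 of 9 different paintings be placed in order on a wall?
P(9,3) = 9!/(9-3)! = 504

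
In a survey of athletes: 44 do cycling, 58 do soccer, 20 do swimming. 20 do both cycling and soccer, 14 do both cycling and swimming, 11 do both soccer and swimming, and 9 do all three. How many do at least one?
|A∪B∪C| = 44+58+20-20-14-11+9 = 86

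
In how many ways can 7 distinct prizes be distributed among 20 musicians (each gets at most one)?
P(20,7) = 20!/(20-7)! = 390700800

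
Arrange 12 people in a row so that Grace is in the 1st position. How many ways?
Fix one position: (12-1)! = 39916800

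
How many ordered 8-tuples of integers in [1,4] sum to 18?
Coefficient of x^18 in (x + x² + ... + x^4)^8. By inclusion-exclusion on dice exceeding 4: Σ_j (-1)^j C(8,j)·C(18-1-4j, 7) = C(8,0)·C(17,7) - C(8,1)·C(13,7) + C(8,2)·C(9,7) = 1·19448 - 8·1716 + 28·36 = 6728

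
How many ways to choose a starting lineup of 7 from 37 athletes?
C(37,7) = 37!/(7!×30!) = 10295472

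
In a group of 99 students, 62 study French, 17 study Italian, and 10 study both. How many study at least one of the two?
|A∪B| = |A| + |B| - |A∩B| = 62 + 17 - 10 = 69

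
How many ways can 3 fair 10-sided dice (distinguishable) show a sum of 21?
Coefficient of x^21 in (x + x² + ... + x^10)^3. By inclusion-exclusion on dice exceeding 10: Σ_j (-1)^j C(3,j)·C(21-1-10j, 2) = C(3,0)·C(20,2) - C(3,1)·C(10,2) = 1·190 - 3·45 = 55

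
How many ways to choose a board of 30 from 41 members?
C(41,30) = 41!/(30!×11!) = 3159461968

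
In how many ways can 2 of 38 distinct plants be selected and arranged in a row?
P(38,2) = 38!/(38-2)! = 1406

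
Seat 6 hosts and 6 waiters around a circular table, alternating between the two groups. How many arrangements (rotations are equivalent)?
Fix one of the hosts: (6-1)! ways for the remaining hosts, × 6! ways for the waiters = 120 × 720 = 86400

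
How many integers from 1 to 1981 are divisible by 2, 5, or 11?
⌊1981/2⌋+⌊1981/5⌋+⌊1981/11⌋ - ⌊1981/10⌋-⌊1981/22⌋-⌊1981/55⌋ + ⌊1981/110⌋ = 990+396+180 - 198-90-36 + 18 = 1260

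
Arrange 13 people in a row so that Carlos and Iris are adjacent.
Treat as block: (13-1)! × 2! = 479001600 × 2 = 958003200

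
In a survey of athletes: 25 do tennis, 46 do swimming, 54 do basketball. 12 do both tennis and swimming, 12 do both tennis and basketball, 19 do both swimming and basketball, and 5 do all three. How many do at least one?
|A∪B∪C| = 25+46+54-12-12-19+5 = 87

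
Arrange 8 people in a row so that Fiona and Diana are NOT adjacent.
Total - adjacent = 8! - (8-1)!×2 = 40320 - 10080 = 30240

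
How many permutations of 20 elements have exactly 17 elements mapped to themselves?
Choose the 17 fixed points C(20,17) = 1140, derange the rest: !3 = Σ_{j=0}^{3} (-1)^j·3!/j! = 6 - 6 + 3 - 1 = 2. Product = 1140 × 2 = 2280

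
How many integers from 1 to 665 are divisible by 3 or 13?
⌊665/3⌋ + ⌊665/13⌋ - ⌊665/39⌋ = 221 + 51 - 17 = 255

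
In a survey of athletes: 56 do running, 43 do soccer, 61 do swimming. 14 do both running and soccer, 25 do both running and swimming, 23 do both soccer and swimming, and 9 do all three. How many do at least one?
|A∪B∪C| = 56+43+61-14-25-23+9 = 107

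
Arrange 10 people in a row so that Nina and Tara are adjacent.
Treat as block: (10-1)! × 2! = 362880 × 2 = 725760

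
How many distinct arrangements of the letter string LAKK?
4! / (1! × 2! × 1!) = 12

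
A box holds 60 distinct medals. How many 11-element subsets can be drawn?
C(60,11) = 60!/(11!×49!) = 342700125300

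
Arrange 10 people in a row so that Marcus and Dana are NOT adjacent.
Total - adjacent = 10! - (10-1)!×2 = 3628800 - 725760 = 2903040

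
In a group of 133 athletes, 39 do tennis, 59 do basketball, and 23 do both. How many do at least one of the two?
|A∪B| = |A| + |B| - |A∩B| = 39 + 59 - 23 = 75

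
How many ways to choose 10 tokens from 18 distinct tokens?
C(18,10) = 18!/(10!×8!) = 43758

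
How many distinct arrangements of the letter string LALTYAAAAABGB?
13! / (1! × 2! × 1! × 2! × 1! × 6!) = 2162160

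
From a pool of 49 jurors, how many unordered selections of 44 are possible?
C(49,44) = 49!/(44!×5!) = 1906884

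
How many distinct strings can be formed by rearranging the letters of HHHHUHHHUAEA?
12! / (2! × 7! × 1! × 2!) = 23760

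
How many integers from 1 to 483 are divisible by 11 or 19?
⌊483/11⌋ + ⌊483/19⌋ - ⌊483/209⌋ = 43 + 25 - 2 = 66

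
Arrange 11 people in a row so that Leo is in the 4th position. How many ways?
Fix one position: (11-1)! = 3628800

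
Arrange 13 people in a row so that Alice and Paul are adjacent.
Treat as block: (13-1)! × 2! = 479001600 × 2 = 958003200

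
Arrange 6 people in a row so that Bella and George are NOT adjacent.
Total - adjacent = 6! - (6-1)!×2 = 720 - 240 = 480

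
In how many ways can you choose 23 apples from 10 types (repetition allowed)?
C(23+10-1, 10-1) = C(32, 9) = 28048800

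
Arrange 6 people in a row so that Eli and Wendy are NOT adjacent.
Total - adjacent = 6! - (6-1)!×2 = 720 - 240 = 480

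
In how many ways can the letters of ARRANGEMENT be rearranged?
11! / (2! × 2! × 2! × 1! × 2! × 1! × 1!) = 2494800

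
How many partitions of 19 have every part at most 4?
Let r_j(i) = number of partitions of i into parts ≤ j, for i = 0..19. r_1(i) = 1 for all i; r_j(i) = r_{j-1}(i) + r_j(i-j). Rows j = 2..4: ≤2: 1 1 2 2 3 3 4 4 5 5 6 6 7 7 8 8 9 9 10 10; ≤3: 1 1 2 3 4 5 7 8 10 12 14 16 19 21 24 27 30 33 37 40; ≤4: 1 1 2 3 5 6 9 11 15 18 23 27 34 39 47 54 64 72 84 94. r_4(19) = 94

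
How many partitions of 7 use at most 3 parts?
By conjugation, equals partitions of 7 into parts ≤ 3. Let r_j(i) = number of partitions of i into parts ≤ j, for i = 0..7. r_1(i) = 1 for all i; r_j(i) = r_{j-1}(i) + r_j(i-j). Rows j = 2..3: ≤2: 1 1 2 2 3 3 4 4; ≤3: 1 1 2 3 4 5 7 8. r_3(7) = 8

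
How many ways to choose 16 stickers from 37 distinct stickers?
C(37,16) = 37!/(16!×21!) = 12875774670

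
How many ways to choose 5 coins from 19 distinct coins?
C(19,5) = 19!/(5!×14!) = 11628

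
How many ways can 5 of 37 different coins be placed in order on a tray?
P(37,5) = 37!/(37-5)! = 52307640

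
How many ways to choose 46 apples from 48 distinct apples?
C(48,46) = 48!/(46!×2!) = 1128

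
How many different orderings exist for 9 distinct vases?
9! = 362880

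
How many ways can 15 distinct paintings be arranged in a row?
15! = 1307674368000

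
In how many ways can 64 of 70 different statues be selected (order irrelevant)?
C(70,64) = 70!/(64!×6!) = 131115985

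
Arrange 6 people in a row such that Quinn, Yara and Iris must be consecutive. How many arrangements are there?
Treat the 3 as one block: (6-3+1)! × 3! = 24 × 6 = 144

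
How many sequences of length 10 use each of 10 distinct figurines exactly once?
10! = 3628800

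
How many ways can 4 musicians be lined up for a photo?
4! = 24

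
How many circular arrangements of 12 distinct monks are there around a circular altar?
Circular: fix one position, arrange the rest. (12-1)! = 39916800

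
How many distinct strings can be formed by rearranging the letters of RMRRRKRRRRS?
11! / (1! × 1! × 1! × 8!) = 990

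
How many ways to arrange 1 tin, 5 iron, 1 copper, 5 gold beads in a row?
12! / (1! × 5! × 1! × 5!) = 33264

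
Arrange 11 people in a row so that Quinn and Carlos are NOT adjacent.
Total - adjacent = 11! - (11-1)!×2 = 39916800 - 7257600 = 32659200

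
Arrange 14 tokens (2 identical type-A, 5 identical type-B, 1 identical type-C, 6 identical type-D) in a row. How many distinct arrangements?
14! / (2! × 5! × 1! × 6!) = 504504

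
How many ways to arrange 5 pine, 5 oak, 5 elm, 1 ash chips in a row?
16! / (5! × 5! × 5! × 1!) = 12108096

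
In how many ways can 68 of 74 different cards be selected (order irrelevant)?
C(74,68) = 74!/(68!×6!) = 185250786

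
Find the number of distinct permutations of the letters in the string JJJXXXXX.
8! / (3! × 5!) = 56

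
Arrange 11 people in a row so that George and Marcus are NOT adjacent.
Total - adjacent = 11! - (11-1)!×2 = 39916800 - 7257600 = 32659200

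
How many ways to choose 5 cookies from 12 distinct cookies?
C(12,5) = 12!/(5!×7!) = 792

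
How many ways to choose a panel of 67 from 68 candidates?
C(68,67) = 68!/(67!×1!) = 68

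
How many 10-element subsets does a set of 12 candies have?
C(12,10) = 12!/(10!×2!) = 66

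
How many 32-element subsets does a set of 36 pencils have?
C(36,32) = 36!/(32!×4!) = 58905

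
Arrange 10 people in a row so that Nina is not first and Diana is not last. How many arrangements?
By inclusion-exclusion: 10! - 2×(10-1)! + (10-2)! = 3628800 - 725760 + 40320 = 2943360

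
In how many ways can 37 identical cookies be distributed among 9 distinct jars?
C(37+9-1, 9-1) = C(45, 8) = 215553195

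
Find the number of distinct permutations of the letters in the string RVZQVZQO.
8! / (2! × 1! × 2! × 2! × 1!) = 5040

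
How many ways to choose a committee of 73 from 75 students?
C(75,73) = 75!/(73!×2!) = 2775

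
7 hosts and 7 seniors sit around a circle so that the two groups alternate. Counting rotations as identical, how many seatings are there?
Fix one of the hosts: (7-1)! ways for the remaining hosts, × 7! ways for the seniors = 720 × 5040 = 3628800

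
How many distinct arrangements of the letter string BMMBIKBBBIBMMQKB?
16! / (2! × 4! × 2! × 1! × 7!) = 43243200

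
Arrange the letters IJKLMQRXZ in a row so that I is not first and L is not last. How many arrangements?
By inclusion-exclusion: 9! - 2×(9-1)! + (9-2)! = 362880 - 80640 + 5040 = 287280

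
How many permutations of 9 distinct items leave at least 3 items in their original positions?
Exactly j fixed points: C(9,j)·!(9-j); sum over j ≥ 3 (derangement numbers via !m = (m-1)·(!(m-1) + !(m-2)): !0..!6 = 1, 0, 1, 2, 9, 44, 265). Σ_{j=3}^{9} C(9,j)·!(9-j) = C(9,3)·!6 + C(9,4)·!5 + C(9,5)·!4 + C(9,6)·!3 + C(9,7)·!2 + C(9,8)·!1 + C(9,9)·!0 = 84·265 + 126·44 + 126·9 + 84·2 + 36·1 + 9·0 + 1·1 = 29143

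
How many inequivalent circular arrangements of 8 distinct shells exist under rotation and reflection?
(8-1)!/2 = 5040/2 = 2520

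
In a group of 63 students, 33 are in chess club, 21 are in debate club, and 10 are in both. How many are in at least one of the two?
|A∪B| = |A| + |B| - |A∩B| = 33 + 21 - 10 = 44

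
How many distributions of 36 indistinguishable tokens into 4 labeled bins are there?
C(36+4-1, 4-1) = C(39, 3) = 9139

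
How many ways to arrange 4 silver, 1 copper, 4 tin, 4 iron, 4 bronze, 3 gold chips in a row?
20! / (4! × 1! × 4! × 4! × 4! × 3!) = 1222160940000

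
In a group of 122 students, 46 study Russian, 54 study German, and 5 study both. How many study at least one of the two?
|A∪B| = |A| + |B| - |A∩B| = 46 + 54 - 5 = 95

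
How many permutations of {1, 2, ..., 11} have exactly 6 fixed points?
Choose the 6 fixed points C(11,6) = 462, derange the rest: !5 = Σ_{j=0}^{5} (-1)^j·5!/j! = 120 - 120 + 60 - 20 + 5 - 1 = 44. Product = 462 × 44 = 20328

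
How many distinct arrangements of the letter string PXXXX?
5! / (4! × 1!) = 5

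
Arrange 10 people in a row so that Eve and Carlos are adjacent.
Treat as block: (10-1)! × 2! = 362880 × 2 = 725760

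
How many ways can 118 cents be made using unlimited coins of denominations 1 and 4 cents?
Coefficient of x^118 in 1/(1-x^1) · 1/(1-x^4). Use j coins of 4 for j = 0..⌊118/4⌋ = 29, the rest in 1s: 29 + 1 = 30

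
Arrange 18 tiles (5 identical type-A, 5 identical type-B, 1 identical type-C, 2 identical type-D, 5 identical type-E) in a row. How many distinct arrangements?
18! / (5! × 5! × 1! × 2! × 5!) = 1852538688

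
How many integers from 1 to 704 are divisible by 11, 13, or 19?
⌊704/11⌋+⌊704/13⌋+⌊704/19⌋ - ⌊704/143⌋-⌊704/209⌋-⌊704/247⌋ + ⌊704/2717⌋ = 64+54+37 - 4-3-2 + 0 = 146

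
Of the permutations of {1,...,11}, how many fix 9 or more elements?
Exactly j fixed points: C(11,j)·!(11-j); sum over j ≥ 9 (derangement numbers via !m = (m-1)·(!(m-1) + !(m-2)): !0..!2 = 1, 0, 1). Σ_{j=9}^{11} C(11,j)·!(11-j) = C(11,9)·!2 + C(11,10)·!1 + C(11,11)·!0 = 55·1 + 11·0 + 1·1 = 56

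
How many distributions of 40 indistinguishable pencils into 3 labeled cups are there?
C(40+3-1, 3-1) = C(42, 2) = 861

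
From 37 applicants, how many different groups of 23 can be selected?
C(37,23) = 37!/(23!×14!) = 6107086800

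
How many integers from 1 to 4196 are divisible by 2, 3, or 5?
⌊4196/2⌋+⌊4196/3⌋+⌊4196/5⌋ - ⌊4196/6⌋-⌊4196/10⌋-⌊4196/15⌋ + ⌊4196/30⌋ = 2098+1398+839 - 699-419-279 + 139 = 3077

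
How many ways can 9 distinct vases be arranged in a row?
9! = 362880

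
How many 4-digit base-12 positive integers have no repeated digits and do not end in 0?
Last digit: 11 nonzero choices. First digit: 10 (nonzero, ≠last). Middle 2: P(10,2) = 90. Total = 9900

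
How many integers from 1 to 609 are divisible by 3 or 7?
⌊609/3⌋ + ⌊609/7⌋ - ⌊609/21⌋ = 203 + 87 - 29 = 261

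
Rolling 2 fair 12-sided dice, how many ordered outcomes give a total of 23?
Coefficient of x^23 in (x + x² + ... + x^12)^2. By inclusion-exclusion on dice exceeding 12: Σ_j (-1)^j C(2,j)·C(23-1-12j, 1) = C(2,0)·C(22,1) - C(2,1)·C(10,1) = 1·22 - 2·10 = 2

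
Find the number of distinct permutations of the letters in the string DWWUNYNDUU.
10! / (2! × 2! × 2! × 1! × 3!) = 75600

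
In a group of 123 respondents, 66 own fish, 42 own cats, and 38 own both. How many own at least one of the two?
|A∪B| = |A| + |B| - |A∩B| = 66 + 42 - 38 = 70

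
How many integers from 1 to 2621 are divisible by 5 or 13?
⌊2621/5⌋ + ⌊2621/13⌋ - ⌊2621/65⌋ = 524 + 201 - 40 = 685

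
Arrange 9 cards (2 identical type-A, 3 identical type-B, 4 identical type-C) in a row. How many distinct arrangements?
9! / (2! × 3! × 4!) = 1260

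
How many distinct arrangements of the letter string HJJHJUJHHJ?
10! / (5! × 4! × 1!) = 1260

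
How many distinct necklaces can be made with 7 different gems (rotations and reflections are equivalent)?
(7-1)!/2 = 720/2 = 360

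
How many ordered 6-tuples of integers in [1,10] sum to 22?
Coefficient of x^22 in (x + x² + ... + x^10)^6. By inclusion-exclusion on dice exceeding 10: Σ_j (-1)^j C(6,j)·C(22-1-10j, 5) = C(6,0)·C(21,5) - C(6,1)·C(11,5) = 1·20349 - 6·462 = 17577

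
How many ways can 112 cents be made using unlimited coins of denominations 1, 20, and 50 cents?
Coefficient of x^112 in 1/(1-x^1) · 1/(1-x^20) · 1/(1-x^50). Case on j = number of 50-cent coins (j = 0..2); remainder r = 112 - 50j is made from {1,20} in ⌊r/20⌋+1 ways. r = 112, 62, 12 → 6 + 4 + 1 = 11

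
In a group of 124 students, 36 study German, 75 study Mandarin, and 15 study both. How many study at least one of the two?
|A∪B| = |A| + |B| - |A∩B| = 36 + 75 - 15 = 96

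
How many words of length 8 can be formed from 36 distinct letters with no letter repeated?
P(36,8) = 36!/(36-8)! = 1220096908800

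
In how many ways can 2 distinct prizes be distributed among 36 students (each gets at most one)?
P(36,2) = 36!/(36-2)! = 1260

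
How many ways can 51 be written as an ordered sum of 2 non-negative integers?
C(51+2-1, 2-1) = C(52, 1) = 52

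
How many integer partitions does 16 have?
Pentagonal recurrence p(n) = p(n-1) + p(n-2) - p(n-5) - p(n-7) + p(n-12) + p(n-15) - ... gives p(0..15) = 1, 1, 2, 3, 5, 7, 11, 15, 22, 30, 42, 56, 77, 101, 135, 176. p(16) = p(15) + p(14) - p(11) - p(9) + p(4) + p(1) = 176 + 135 - 56 - 30 + 5 + 1 = 231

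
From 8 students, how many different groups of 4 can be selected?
C(8,4) = 8!/(4!×4!) = 70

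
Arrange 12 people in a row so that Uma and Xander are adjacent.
Treat as block: (12-1)! × 2! = 39916800 × 2 = 79833600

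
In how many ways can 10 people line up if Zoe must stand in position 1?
Fix one position: (10-1)! = 362880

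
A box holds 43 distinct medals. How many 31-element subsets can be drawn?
C(43,31) = 43!/(31!×12!) = 15338678264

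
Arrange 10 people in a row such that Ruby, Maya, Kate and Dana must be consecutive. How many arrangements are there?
Treat the 4 as one block: (10-4+1)! × 4! = 5040 × 24 = 120960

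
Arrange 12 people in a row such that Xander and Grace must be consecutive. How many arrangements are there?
Treat the 2 as one block: (12-2+1)! × 2! = 39916800 × 2 = 79833600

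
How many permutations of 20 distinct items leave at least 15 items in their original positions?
Exactly j fixed points: C(20,j)·!(20-j); sum over j ≥ 15 (derangement numbers via !m = (m-1)·(!(m-1) + !(m-2)): !0..!5 = 1, 0, 1, 2, 9, 44). Σ_{j=15}^{20} C(20,j)·!(20-j) = C(20,15)·!5 + C(20,16)·!4 + C(20,17)·!3 + C(20,18)·!2 + C(20,19)·!1 + C(20,20)·!0 = 15504·44 + 4845·9 + 1140·2 + 190·1 + 20·0 + 1·1 = 728252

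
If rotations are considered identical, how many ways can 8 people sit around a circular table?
Circular: fix one position, arrange the rest. (8-1)! = 5040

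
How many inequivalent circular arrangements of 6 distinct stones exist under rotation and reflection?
(6-1)!/2 = 120/2 = 60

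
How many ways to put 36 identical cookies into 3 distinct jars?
C(36+3-1, 3-1) = C(38, 2) = 703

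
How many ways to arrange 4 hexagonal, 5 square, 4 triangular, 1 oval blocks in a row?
14! / (4! × 5! × 4! × 1!) = 1261260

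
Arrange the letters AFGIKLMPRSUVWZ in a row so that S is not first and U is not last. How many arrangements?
By inclusion-exclusion: 14! - 2×(14-1)! + (14-2)! = 87178291200 - 12454041600 + 479001600 = 75203251200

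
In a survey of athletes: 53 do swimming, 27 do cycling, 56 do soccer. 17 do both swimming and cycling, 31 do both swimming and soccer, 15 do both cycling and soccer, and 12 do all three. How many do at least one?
|A∪B∪C| = 53+27+56-17-31-15+12 = 85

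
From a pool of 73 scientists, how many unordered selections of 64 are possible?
C(73,64) = 73!/(64!×9!) = 97082021465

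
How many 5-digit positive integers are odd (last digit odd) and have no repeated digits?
Last∈{1,3,5,7,9}. Last=0: 0. Last nonzero: 5×8×P(8,3) = 13440. Total = 13440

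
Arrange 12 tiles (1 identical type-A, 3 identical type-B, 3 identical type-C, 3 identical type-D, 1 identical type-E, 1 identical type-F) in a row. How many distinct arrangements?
12! / (1! × 3! × 3! × 3! × 1! × 1!) = 2217600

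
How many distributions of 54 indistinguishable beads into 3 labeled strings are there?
C(54+3-1, 3-1) = C(56, 2) = 1540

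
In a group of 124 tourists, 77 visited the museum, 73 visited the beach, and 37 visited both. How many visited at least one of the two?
|A∪B| = |A| + |B| - |A∩B| = 77 + 73 - 37 = 113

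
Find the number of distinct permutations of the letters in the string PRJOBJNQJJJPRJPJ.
16! / (1! × 1! × 2! × 7! × 1! × 3! × 1!) = 345945600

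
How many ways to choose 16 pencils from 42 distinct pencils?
C(42,16) = 42!/(16!×26!) = 166509721602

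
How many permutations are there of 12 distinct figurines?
12! = 479001600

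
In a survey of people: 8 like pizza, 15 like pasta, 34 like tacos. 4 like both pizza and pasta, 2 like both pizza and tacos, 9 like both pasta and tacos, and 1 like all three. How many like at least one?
|A∪B∪C| = 8+15+34-4-2-9+1 = 43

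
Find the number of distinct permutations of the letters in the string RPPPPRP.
7! / (5! × 2!) = 21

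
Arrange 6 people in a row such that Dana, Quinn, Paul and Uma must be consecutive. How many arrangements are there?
Treat the 4 as one block: (6-4+1)! × 4! = 6 × 24 = 144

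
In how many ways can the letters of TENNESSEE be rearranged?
9! / (1! × 4! × 2! × 2!) = 3780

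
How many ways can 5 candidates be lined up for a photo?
5! = 120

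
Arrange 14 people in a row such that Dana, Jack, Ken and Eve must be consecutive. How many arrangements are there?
Treat the 4 as one block: (14-4+1)! × 4! = 39916800 × 24 = 958003200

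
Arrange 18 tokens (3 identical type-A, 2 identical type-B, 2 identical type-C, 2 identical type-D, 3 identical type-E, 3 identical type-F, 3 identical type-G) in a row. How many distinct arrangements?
18! / (3! × 2! × 2! × 2! × 3! × 3! × 3!) = 617512896000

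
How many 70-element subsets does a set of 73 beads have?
C(73,70) = 73!/(70!×3!) = 62196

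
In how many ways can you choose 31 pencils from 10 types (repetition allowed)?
C(31+10-1, 10-1) = C(40, 9) = 273438880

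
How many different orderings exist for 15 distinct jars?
15! = 1307674368000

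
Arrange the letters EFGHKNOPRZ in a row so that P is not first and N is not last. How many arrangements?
By inclusion-exclusion: 10! - 2×(10-1)! + (10-2)! = 3628800 - 725760 + 40320 = 2943360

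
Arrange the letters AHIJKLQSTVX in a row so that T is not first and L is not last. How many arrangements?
By inclusion-exclusion: 11! - 2×(11-1)! + (11-2)! = 39916800 - 7257600 + 362880 = 33022080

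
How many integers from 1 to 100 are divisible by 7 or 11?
⌊100/7⌋ + ⌊100/11⌋ - ⌊100/77⌋ = 14 + 9 - 1 = 22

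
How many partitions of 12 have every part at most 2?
Let r_j(i) = number of partitions of i into parts ≤ j, for i = 0..12. r_1(i) = 1 for all i; r_j(i) = r_{j-1}(i) + r_j(i-j). Rows j = 2..2: ≤2: 1 1 2 2 3 3 4 4 5 5 6 6 7. r_2(12) = 7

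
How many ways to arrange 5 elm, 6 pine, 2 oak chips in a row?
13! / (5! × 6! × 2!) = 36036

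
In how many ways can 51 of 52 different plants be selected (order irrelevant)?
C(52,51) = 52!/(51!×1!) = 52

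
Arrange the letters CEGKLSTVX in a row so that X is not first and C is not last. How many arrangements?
By inclusion-exclusion: 9! - 2×(9-1)! + (9-2)! = 362880 - 80640 + 5040 = 287280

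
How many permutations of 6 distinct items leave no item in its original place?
!6 = Σ_{j=0}^{6} (-1)^j·6!/j! = 720 - 720 + 360 - 120 + 30 - 6 + 1 = 265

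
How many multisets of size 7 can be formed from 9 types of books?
C(7+9-1, 9-1) = C(15, 8) = 6435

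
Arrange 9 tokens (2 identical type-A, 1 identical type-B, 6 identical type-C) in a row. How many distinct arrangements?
9! / (2! × 1! × 6!) = 252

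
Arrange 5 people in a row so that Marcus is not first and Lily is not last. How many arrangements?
By inclusion-exclusion: 5! - 2×(5-1)! + (5-2)! = 120 - 48 + 6 = 78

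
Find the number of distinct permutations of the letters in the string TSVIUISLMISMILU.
15! / (3! × 2! × 2! × 4! × 1! × 1! × 2!) = 1135134000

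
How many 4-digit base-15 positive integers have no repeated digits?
First digit: 14 choices (nonzero). Then descending: 14 × 14 × 13 × 12 = 30576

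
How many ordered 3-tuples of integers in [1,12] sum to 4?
Coefficient of x^4 in (x + x² + ... + x^12)^3. By inclusion-exclusion on dice exceeding 12: Σ_j (-1)^j C(3,j)·C(4-1-12j, 2) = C(3,0)·C(3,2) = 1·3 = 3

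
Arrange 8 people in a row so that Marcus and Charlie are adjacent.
Treat as block: (8-1)! × 2! = 5040 × 2 = 10080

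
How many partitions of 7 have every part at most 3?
Let r_j(i) = number of partitions of i into parts ≤ j, for i = 0..7. r_1(i) = 1 for all i; r_j(i) = r_{j-1}(i) + r_j(i-j). Rows j = 2..3: ≤2: 1 1 2 2 3 3 4 4; ≤3: 1 1 2 3 4 5 7 8. r_3(7) = 8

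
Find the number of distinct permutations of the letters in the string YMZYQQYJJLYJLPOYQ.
17! / (1! × 1! × 1! × 1! × 2! × 3! × 3! × 5!) = 41167526400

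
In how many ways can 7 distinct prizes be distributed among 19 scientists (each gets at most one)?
P(19,7) = 19!/(19-7)! = 253955520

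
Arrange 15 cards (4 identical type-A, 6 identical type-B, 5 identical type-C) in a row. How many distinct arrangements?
15! / (4! × 6! × 5!) = 630630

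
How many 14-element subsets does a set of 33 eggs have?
C(33,14) = 33!/(14!×19!) = 818809200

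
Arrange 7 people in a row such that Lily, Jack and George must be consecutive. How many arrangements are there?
Treat the 3 as one block: (7-3+1)! × 3! = 120 × 6 = 720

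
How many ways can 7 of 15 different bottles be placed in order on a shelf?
P(15,7) = 15!/(15-7)! = 32432400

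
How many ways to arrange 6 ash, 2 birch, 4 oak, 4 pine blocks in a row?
16! / (6! × 2! × 4! × 4!) = 25225200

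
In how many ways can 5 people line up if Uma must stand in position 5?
Fix one position: (5-1)! = 24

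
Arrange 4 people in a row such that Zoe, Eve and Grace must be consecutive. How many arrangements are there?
Treat the 3 as one block: (4-3+1)! × 3! = 2 × 6 = 12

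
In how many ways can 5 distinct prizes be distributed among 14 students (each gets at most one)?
P(14,5) = 14!/(14-5)! = 240240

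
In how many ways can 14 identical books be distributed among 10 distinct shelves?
C(14+10-1, 10-1) = C(23, 9) = 817190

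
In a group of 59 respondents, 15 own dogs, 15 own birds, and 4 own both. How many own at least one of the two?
|A∪B| = |A| + |B| - |A∩B| = 15 + 15 - 4 = 26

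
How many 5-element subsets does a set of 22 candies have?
C(22,5) = 22!/(5!×17!) = 26334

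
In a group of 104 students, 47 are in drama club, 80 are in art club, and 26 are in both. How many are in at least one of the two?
|A∪B| = |A| + |B| - |A∩B| = 47 + 80 - 26 = 101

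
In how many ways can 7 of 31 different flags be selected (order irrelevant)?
C(31,7) = 31!/(7!×24!) = 2629575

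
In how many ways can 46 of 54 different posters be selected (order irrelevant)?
C(54,46) = 54!/(46!×8!) = 1040465790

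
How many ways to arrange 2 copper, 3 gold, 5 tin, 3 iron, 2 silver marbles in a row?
15! / (2! × 3! × 5! × 3! × 2!) = 75675600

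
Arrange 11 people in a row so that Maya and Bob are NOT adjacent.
Total - adjacent = 11! - (11-1)!×2 = 39916800 - 7257600 = 32659200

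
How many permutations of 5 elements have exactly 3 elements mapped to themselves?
Choose the 3 fixed points C(5,3) = 10, derange the rest: !2 = Σ_{j=0}^{2} (-1)^j·2!/j! = 2 - 2 + 1 = 1. Product = 10 × 1 = 10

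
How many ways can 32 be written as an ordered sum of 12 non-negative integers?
C(32+12-1, 12-1) = C(43, 11) = 5752004349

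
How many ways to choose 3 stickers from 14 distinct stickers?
C(14,3) = 14!/(3!×11!) = 364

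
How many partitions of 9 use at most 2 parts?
By conjugation, equals partitions of 9 into parts ≤ 2. Let r_j(i) = number of partitions of i into parts ≤ j, for i = 0..9. r_1(i) = 1 for all i; r_j(i) = r_{j-1}(i) + r_j(i-j). Rows j = 2..2: ≤2: 1 1 2 2 3 3 4 4 5 5. r_2(9) = 5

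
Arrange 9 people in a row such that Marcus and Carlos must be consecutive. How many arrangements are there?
Treat the 2 as one block: (9-2+1)! × 2! = 40320 × 2 = 80640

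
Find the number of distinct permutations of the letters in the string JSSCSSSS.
8! / (6! × 1! × 1!) = 56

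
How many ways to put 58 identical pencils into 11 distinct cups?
C(58+11-1, 11-1) = C(68, 10) = 290752384208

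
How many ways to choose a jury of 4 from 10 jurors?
C(10,4) = 10!/(4!×6!) = 210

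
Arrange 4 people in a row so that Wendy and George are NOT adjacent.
Total - adjacent = 4! - (4-1)!×2 = 24 - 12 = 12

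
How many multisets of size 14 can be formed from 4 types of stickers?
C(14+4-1, 4-1) = C(17, 3) = 680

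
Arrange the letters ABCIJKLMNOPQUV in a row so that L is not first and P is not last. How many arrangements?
By inclusion-exclusion: 14! - 2×(14-1)! + (14-2)! = 87178291200 - 12454041600 + 479001600 = 75203251200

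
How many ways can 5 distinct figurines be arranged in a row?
5! = 120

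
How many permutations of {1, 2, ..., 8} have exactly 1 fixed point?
Choose the 1 fixed point C(8,1) = 8, derange the rest: !7 = Σ_{j=0}^{7} (-1)^j·7!/j! = 5040 - 5040 + 2520 - 840 + 210 - 42 + 7 - 1 = 1854. Product = 8 × 1854 = 14832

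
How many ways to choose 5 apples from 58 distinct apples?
C(58,5) = 58!/(5!×53!) = 4582116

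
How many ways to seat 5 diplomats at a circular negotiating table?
Circular: fix one position, arrange the rest. (5-1)! = 24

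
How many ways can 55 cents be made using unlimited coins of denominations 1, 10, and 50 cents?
Coefficient of x^55 in 1/(1-x^1) · 1/(1-x^10) · 1/(1-x^50). Case on j = number of 50-cent coins (j = 0..1); remainder r = 55 - 50j is made from {1,10} in ⌊r/10⌋+1 ways. r = 55, 5 → 6 + 1 = 7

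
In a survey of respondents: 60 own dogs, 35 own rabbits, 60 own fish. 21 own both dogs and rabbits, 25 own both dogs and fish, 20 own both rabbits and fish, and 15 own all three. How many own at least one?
|A∪B∪C| = 60+35+60-21-25-20+15 = 104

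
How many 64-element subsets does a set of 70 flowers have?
C(70,64) = 70!/(64!×6!) = 131115985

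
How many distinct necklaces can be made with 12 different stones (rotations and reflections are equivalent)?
(12-1)!/2 = 39916800/2 = 19958400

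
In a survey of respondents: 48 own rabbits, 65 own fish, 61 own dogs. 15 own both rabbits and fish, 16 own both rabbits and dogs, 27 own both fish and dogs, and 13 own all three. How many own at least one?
|A∪B∪C| = 48+65+61-15-16-27+13 = 129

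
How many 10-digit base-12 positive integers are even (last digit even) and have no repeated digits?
Last∈{0,2,4,6,8,10}. Last=0: 19958400. Last nonzero: 5×10×P(10,8) = 90720000. Total = 110678400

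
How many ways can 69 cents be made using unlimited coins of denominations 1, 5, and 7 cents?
Coefficient of x^69 in 1/(1-x^1) · 1/(1-x^5) · 1/(1-x^7). Case on j = number of 7-cent coins (j = 0..9); remainder r = 69 - 7j is made from {1,5} in ⌊r/5⌋+1 ways. r = 69, 62, 55, 48, 41, 34, 27, 20, 13, 6 → 14 + 13 + 12 + 10 + 9 + 7 + 6 + 5 + 3 + 2 = 81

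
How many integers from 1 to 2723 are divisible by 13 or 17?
⌊2723/13⌋ + ⌊2723/17⌋ - ⌊2723/221⌋ = 209 + 160 - 12 = 357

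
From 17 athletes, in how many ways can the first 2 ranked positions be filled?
P(17,2) = 17!/(17-2)! = 272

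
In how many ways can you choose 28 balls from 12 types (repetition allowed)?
C(28+12-1, 12-1) = C(39, 11) = 1676056044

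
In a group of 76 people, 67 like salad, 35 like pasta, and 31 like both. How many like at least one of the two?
|A∪B| = |A| + |B| - |A∩B| = 67 + 35 - 31 = 71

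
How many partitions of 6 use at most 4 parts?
By conjugation, equals partitions of 6 into parts ≤ 4. Let r_j(i) = number of partitions of i into parts ≤ j, for i = 0..6. r_1(i) = 1 for all i; r_j(i) = r_{j-1}(i) + r_j(i-j). Rows j = 2..4: ≤2: 1 1 2 2 3 3 4; ≤3: 1 1 2 3 4 5 7; ≤4: 1 1 2 3 5 6 9. r_4(6) = 9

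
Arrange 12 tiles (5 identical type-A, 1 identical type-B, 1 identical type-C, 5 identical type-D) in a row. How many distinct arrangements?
12! / (5! × 1! × 1! × 5!) = 33264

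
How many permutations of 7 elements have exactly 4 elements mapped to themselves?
Choose the 4 fixed points C(7,4) = 35, derange the rest: !3 = Σ_{j=0}^{3} (-1)^j·3!/j! = 6 - 6 + 3 - 1 = 2. Product = 35 × 2 = 70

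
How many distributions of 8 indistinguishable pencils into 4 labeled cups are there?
C(8+4-1, 4-1) = C(11, 3) = 165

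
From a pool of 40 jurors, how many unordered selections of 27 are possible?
C(40,27) = 40!/(27!×13!) = 12033222880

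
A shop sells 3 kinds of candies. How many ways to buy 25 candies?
C(25+3-1, 3-1) = C(27, 2) = 351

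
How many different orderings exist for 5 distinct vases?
5! = 120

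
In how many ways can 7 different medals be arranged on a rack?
7! = 5040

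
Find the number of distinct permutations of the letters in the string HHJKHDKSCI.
10! / (1! × 1! × 2! × 3! × 1! × 1! × 1!) = 302400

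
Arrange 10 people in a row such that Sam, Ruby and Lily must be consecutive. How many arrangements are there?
Treat the 3 as one block: (10-3+1)! × 3! = 40320 × 6 = 241920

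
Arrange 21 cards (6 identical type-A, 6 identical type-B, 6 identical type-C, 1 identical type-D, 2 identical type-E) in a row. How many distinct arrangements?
21! / (6! × 6! × 6! × 1! × 2!) = 68441012640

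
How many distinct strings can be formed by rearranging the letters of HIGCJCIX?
8! / (1! × 2! × 2! × 1! × 1! × 1!) = 10080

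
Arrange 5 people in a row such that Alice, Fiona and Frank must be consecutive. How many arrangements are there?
Treat the 3 as one block: (5-3+1)! × 3! = 6 × 6 = 36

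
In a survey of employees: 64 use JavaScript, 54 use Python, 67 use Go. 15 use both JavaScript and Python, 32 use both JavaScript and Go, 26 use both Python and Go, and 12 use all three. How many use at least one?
|A∪B∪C| = 64+54+67-15-32-26+12 = 124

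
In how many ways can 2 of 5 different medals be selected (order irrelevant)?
C(5,2) = 5!/(2!×3!) = 10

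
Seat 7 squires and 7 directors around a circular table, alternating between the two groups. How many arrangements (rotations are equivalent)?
Fix one of the squires: (7-1)! ways for the remaining squires, × 7! ways for the directors = 720 × 5040 = 3628800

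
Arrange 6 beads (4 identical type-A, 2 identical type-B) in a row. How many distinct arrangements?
6! / (4! × 2!) = 15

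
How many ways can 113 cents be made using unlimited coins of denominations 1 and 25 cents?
Coefficient of x^113 in 1/(1-x^1) · 1/(1-x^25). Use j coins of 25 for j = 0..⌊113/25⌋ = 4, the rest in 1s: 4 + 1 = 5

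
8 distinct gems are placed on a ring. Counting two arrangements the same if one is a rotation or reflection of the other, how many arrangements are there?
(8-1)!/2 = 5040/2 = 2520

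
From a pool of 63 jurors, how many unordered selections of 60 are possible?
C(63,60) = 63!/(60!×3!) = 39711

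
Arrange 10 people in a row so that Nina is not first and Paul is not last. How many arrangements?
By inclusion-exclusion: 10! - 2×(10-1)! + (10-2)! = 3628800 - 725760 + 40320 = 2943360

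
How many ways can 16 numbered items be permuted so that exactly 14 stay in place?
Choose the 14 fixed points C(16,14) = 120, derange the rest: !2 = Σ_{j=0}^{2} (-1)^j·2!/j! = 2 - 2 + 1 = 1. Product = 120 × 1 = 120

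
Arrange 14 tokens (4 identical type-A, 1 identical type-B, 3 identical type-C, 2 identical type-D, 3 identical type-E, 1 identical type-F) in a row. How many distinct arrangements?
14! / (4! × 1! × 3! × 2! × 3! × 1!) = 50450400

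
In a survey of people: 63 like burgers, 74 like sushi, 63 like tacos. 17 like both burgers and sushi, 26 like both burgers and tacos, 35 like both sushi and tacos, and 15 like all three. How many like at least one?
|A∪B∪C| = 63+74+63-17-26-35+15 = 137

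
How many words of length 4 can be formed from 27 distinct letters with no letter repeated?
P(27,4) = 27!/(27-4)! = 421200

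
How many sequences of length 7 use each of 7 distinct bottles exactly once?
7! = 5040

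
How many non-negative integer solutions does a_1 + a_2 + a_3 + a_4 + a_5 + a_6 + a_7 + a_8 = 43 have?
C(43+8-1, 8-1) = C(50, 7) = 99884400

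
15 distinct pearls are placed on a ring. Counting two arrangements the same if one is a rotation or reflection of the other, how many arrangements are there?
(15-1)!/2 = 87178291200/2 = 43589145600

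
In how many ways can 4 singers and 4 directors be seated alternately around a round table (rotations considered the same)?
Fix one of the singers: (4-1)! ways for the remaining singers, × 4! ways for the directors = 6 × 24 = 144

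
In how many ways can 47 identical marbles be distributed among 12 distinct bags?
C(47+12-1, 12-1) = C(58, 11) = 227692286640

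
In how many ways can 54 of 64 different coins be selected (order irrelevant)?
C(64,54) = 64!/(54!×10!) = 151473214816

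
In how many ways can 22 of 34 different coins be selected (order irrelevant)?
C(34,22) = 34!/(22!×12!) = 548354040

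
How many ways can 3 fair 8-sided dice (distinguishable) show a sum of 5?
Coefficient of x^5 in (x + x² + ... + x^8)^3. By inclusion-exclusion on dice exceeding 8: Σ_j (-1)^j C(3,j)·C(5-1-8j, 2) = C(3,0)·C(4,2) = 1·6 = 6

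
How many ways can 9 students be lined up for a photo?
9! = 362880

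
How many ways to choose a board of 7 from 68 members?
C(68,7) = 68!/(7!×61!) = 969443904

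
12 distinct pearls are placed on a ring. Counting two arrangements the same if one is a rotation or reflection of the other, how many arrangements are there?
(12-1)!/2 = 39916800/2 = 19958400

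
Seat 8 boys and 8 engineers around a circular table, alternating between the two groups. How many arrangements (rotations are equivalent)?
Fix one of the boys: (8-1)! ways for the remaining boys, × 8! ways for the engineers = 5040 × 40320 = 203212800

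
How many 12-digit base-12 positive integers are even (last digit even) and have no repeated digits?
Last∈{0,2,4,6,8,10}. Last=0: 39916800. Last nonzero: 5×10×P(10,10) = 181440000. Total = 221356800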